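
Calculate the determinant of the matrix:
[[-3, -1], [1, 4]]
-11

For a 2×2 matrix [[a, b], [c, d]], det = ad - bc
det = (-3)(4) - (-1)(1) = -12 - -1 = -11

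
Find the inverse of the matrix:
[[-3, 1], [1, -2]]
[[-2/5, -1/5], [-1/5, -3/5]]

For [[a,b],[c,d]], inverse = (1/det)·[[d,-b],[-c,a]]
det = -3·-2 - 1·1 = 5
Inverse = (1/5)·[[-2, -1], [-1, -3]]
        = [[-2/5, -1/5], [-1/5, -3/5]]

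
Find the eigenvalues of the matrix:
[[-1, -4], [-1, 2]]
λ = -2 and λ = 3

Characteristic equation: det(A - λI) = 0
λ² - (trace)λ + (det) = 0
λ² - (1)λ + (-6) = 0
λ² - 1λ - 6 = 0
Solving: λ = -2, 3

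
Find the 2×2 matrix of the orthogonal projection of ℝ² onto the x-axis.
[[1, 0], [0, 0]]

The orthogonal projection onto the line spanned by a nonzero vector u = (a, b) has matrix P = (u uᵀ) / (uᵀ u) = (1/(a² + b²)) · [[a², ab], [ab, b²]].
Here u = (1, 0), so a² + b² = 1 + 0 = 1.
P = (1/1) · [[1, 0], [0, 0]] = [[1, 0], [0, 0]].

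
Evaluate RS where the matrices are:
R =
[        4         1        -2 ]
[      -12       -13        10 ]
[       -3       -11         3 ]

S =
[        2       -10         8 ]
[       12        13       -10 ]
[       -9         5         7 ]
RS =
[       38       -37         8 ]
[     -270         1       104 ]
[     -165       -98       107 ]

Matrix multiplication: (RS)[i][j] = sum over k of R[i][k] * S[k][j].
  (RS)[0][0] = (4)*(2) + (1)*(12) + (-2)*(-9) = 38
  (RS)[0][1] = (4)*(-10) + (1)*(13) + (-2)*(5) = -37
  (RS)[0][2] = (4)*(8) + (1)*(-10) + (-2)*(7) = 8
  (RS)[1][0] = (-12)*(2) + (-13)*(12) + (10)*(-9) = -270
  (RS)[1][1] = (-12)*(-10) + (-13)*(13) + (10)*(5) = 1
  (RS)[1][2] = (-12)*(8) + (-13)*(-10) + (10)*(7) = 104
  (RS)[2][0] = (-3)*(2) + (-11)*(12) + (3)*(-9) = -165
  (RS)[2][1] = (-3)*(-10) + (-11)*(13) + (3)*(5) = -98
  (RS)[2][2] = (-3)*(8) + (-11)*(-10) + (3)*(7) = 107
RS =
[       38       -37         8 ]
[     -270         1       104 ]
[     -165       -98       107 ]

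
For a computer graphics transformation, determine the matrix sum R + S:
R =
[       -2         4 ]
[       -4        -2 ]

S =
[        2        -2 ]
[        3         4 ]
R + S =
[        0         2 ]
[       -1         2 ]

Matrix addition is elementwise: (R+S)[i][j] = R[i][j] + S[i][j].
  (R+S)[0][0] = (-2) + (2) = 0
  (R+S)[0][1] = (4) + (-2) = 2
  (R+S)[1][0] = (-4) + (3) = -1
  (R+S)[1][1] = (-2) + (4) = 2
R + S =
[        0         2 ]
[       -1         2 ]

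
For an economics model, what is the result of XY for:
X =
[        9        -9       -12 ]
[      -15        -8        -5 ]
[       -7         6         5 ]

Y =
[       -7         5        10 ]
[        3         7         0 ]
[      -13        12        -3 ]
XY =
[       66      -162       126 ]
[      146      -191      -135 ]
[        2        67       -85 ]

Matrix multiplication: (XY)[i][j] = sum over k of X[i][k] * Y[k][j].
  (XY)[0][0] = (9)*(-7) + (-9)*(3) + (-12)*(-13) = 66
  (XY)[0][1] = (9)*(5) + (-9)*(7) + (-12)*(12) = -162
  (XY)[0][2] = (9)*(10) + (-9)*(0) + (-12)*(-3) = 126
  (XY)[1][0] = (-15)*(-7) + (-8)*(3) + (-5)*(-13) = 146
  (XY)[1][1] = (-15)*(5) + (-8)*(7) + (-5)*(12) = -191
  (XY)[1][2] = (-15)*(10) + (-8)*(0) + (-5)*(-3) = -135
  (XY)[2][0] = (-7)*(-7) + (6)*(3) + (5)*(-13) = 2
  (XY)[2][1] = (-7)*(5) + (6)*(7) + (5)*(12) = 67
  (XY)[2][2] = (-7)*(10) + (6)*(0) + (5)*(-3) = -85
XY =
[       66      -162       126 ]
[      146      -191      -135 ]
[        2        67       -85 ]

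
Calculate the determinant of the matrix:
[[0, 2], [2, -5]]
-4

For a 2×2 matrix [[a, b], [c, d]], det = ad - bc
det = (0)(-5) - (2)(2) = 0 - 4 = -4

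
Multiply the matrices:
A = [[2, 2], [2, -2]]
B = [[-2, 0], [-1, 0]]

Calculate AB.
[[-6, 0], [-2, 0]]

Each entry (i,j) of AB = sum over k of A[i][k]*B[k][j].
(AB)[0][0] = (2)*(-2) + (2)*(-1) = -6
(AB)[0][1] = (2)*(0) + (2)*(0) = 0
(AB)[1][0] = (2)*(-2) + (-2)*(-1) = -2
(AB)[1][1] = (2)*(0) + (-2)*(0) = 0
AB = [[-6, 0], [-2, 0]]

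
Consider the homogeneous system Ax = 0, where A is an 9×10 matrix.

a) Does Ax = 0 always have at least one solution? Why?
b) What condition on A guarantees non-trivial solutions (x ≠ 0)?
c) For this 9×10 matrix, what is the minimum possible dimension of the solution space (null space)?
a) Yes, x = 0 is always a solution. b) When A has linearly dependent columns (rank < n). c) Minimum nullity = 1.

a) x = 0 satisfies A·0 = 0, so the zero vector is always a solution.
b) Non-trivial solutions exist iff the columns of A are linearly dependent, equivalently rank(A) < n (the number of columns).
c) By rank-nullity, rank(A) + nullity(A) = n = 10. Since A has only 9 rows, rank(A) ≤ 9, so nullity(A) ≥ 10 - 9 = 1.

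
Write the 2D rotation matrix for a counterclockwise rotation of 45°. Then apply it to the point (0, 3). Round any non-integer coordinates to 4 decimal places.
R = [[√2/2, -√2/2], [√2/2, √2/2]]; R·(0, 3) = (-2.1213, 2.1213)

Rotation matrix formula: R(θ) = [[cos θ, -sin θ], [sin θ, cos θ]]
For θ = 45°:
cos(45°) = √2/2
sin(45°) = √2/2
R = [[√2/2, -√2/2], [√2/2, √2/2]]
Apply to (0, 3): [√2/2·0 + (-√2/2)·3, √2/2·0 + √2/2·3] = (-2.1213, 2.1213)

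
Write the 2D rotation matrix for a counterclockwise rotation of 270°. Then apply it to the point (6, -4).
R = [[0, 1], [-1, 0]]; R·(6, -4) = (-4, -6)

Rotation matrix formula: R(θ) = [[cos θ, -sin θ], [sin θ, cos θ]]
For θ = 270°:
cos(270°) = 0
sin(270°) = -1
R = [[0, 1], [-1, 0]]
Apply to (6, -4): [0·6 + (1)·-4, -1·6 + 0·-4] = (-4, -6)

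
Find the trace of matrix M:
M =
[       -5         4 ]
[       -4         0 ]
tr(M) = -5 + 0 = -5

The trace of a square matrix is the sum of its diagonal entries.
Diagonal entries of M: M[0][0] = -5, M[1][1] = 0.
tr(M) = -5 + 0 = -5.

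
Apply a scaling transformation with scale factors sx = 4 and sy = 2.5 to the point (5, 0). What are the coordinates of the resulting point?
(20, 0.0)

Scaling matrix:
[[4, 0], [0, 2.50]]
Result: (5 × 4, 0 × 2.5) = (20, 0.0)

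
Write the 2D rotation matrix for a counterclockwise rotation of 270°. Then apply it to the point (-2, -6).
R = [[0, 1], [-1, 0]]; R·(-2, -6) = (-6, 2)

Rotation matrix formula: R(θ) = [[cos θ, -sin θ], [sin θ, cos θ]]
For θ = 270°:
cos(270°) = 0
sin(270°) = -1
R = [[0, 1], [-1, 0]]
Apply to (-2, -6): [0·-2 + (1)·-6, -1·-2 + 0·-6] = (-6, 2)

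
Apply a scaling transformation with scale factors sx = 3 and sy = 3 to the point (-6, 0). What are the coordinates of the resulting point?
(-18, 0)

Scaling matrix:
[[3, 0], [0, 3]]
Result: (-6 × 3, 0 × 3) = (-18, 0)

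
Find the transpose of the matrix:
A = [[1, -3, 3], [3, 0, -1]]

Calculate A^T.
[[1, 3], [-3, 0], [3, -1]]

The transpose sends entry (i,j) to (j,i); rows become columns.
Row 0 of A: [1, -3, 3] -> column 0 of A^T.
Row 1 of A: [3, 0, -1] -> column 1 of A^T.
A^T = [[1, 3], [-3, 0], [3, -1]]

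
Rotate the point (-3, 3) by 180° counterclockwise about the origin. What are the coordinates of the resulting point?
(3, -3)

Rotation matrix R(θ) = [[cos θ, -sin θ], [sin θ, cos θ]]; for θ = 180°:
R = [[-1, 0], [0, -1]]
Result: R × [-3, 3]ᵀ = [-1·-3 + (0)·3, 0·-3 + (-1)·3]ᵀ = (3, -3)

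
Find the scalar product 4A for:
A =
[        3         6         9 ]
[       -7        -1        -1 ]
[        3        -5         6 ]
4A =
[       12        24        36 ]
[      -28        -4        -4 ]
[       12       -20        24 ]

Scalar multiplication is elementwise: (4A)[i][j] = 4 * A[i][j].
  (4A)[0][0] = 4 * (3) = 12
  (4A)[0][1] = 4 * (6) = 24
  (4A)[0][2] = 4 * (9) = 36
  (4A)[1][0] = 4 * (-7) = -28
  (4A)[1][1] = 4 * (-1) = -4
  (4A)[1][2] = 4 * (-1) = -4
  (4A)[2][0] = 4 * (3) = 12
  (4A)[2][1] = 4 * (-5) = -20
  (4A)[2][2] = 4 * (6) = 24
4A =
[       12        24        36 ]
[      -28        -4        -4 ]
[       12       -20        24 ]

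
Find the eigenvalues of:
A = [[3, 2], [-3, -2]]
λ = 0, 1

Solve det(A - λI) = 0. For a 2×2 matrix this is λ² - (trace)λ + det = 0.
trace(A) = 3 - 2 = 1.
det(A) = (3)*(-2) - (2)*(-3) = -6 + 6 = 0.
Characteristic equation: λ² - (1)λ + (0) = 0.
Discriminant: (1)² - 4*(0) = 1 - 0 = 1.
Roots: λ = (1 ± √1) / 2 = 0, 1.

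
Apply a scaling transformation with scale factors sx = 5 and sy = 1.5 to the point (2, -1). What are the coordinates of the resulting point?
(10, -1.5)

Scaling matrix:
[[5, 0], [0, 1.50]]
Result: (2 × 5, -1 × 1.5) = (10, -1.5)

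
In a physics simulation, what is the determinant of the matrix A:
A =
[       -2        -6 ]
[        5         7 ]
det(A) = 16

For a 2×2 matrix [[a, b], [c, d]], det = a*d - b*c.
det(A) = (-2)*(7) - (-6)*(5) = -14 + 30 = 16.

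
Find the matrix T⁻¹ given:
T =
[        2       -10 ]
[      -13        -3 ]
det(T) = -136
T⁻¹ =
[    3/136     -5/68 ]
[  -13/136     -1/68 ]

For a 2×2 matrix T = [[a, b], [c, d]] with det(T) ≠ 0, T⁻¹ = (1/det(T)) * [[d, -b], [-c, a]].
det(T) = (2)*(-3) - (-10)*(-13) = -6 - 130 = -136.
T⁻¹ = (1/-136) * [[-3, 10], [13, 2]].
Dividing each entry by -136 and reducing:
T⁻¹ =
[    3/136     -5/68 ]
[  -13/136     -1/68 ]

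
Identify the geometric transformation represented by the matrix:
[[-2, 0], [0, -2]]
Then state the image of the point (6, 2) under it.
uniform scaling by factor -2; image of (6, 2) is (-12, -4)

This is a diagonal matrix with equal entries -2, so it scales both axes by the same factor -2.
The matrix [[-2, 0], [0, -2]] represents: uniform scaling by factor -2.
Applying it to (6, 2): [-2·6 + 0·2, 0·6 + -2·2] = (-12, -4).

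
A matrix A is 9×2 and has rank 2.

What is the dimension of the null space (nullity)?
0

The rank-nullity theorem for an m×n matrix states:
rank(A) + nullity(A) = n (the number of columns).
Here n = 2 and rank(A) = 2, so nullity(A) = 2 - 2 = 0.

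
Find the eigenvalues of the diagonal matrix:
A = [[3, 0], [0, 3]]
λ₁ = 3, λ₂ = 3

The characteristic polynomial of A is det(A - λI) = (3 - λ)(3 - λ) = 0.
The roots are λ = 3 and λ = 3, so the eigenvalues are the diagonal entries.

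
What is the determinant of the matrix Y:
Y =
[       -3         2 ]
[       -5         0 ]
det(Y) = 10

For a 2×2 matrix [[a, b], [c, d]], det = a*d - b*c.
det(Y) = (-3)*(0) - (2)*(-5) = 0 + 10 = 10.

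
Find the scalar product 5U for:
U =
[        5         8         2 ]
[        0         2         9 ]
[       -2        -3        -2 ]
5U =
[       25        40        10 ]
[        0        10        45 ]
[      -10       -15       -10 ]

Scalar multiplication is elementwise: (5U)[i][j] = 5 * U[i][j].
  (5U)[0][0] = 5 * (5) = 25
  (5U)[0][1] = 5 * (8) = 40
  (5U)[0][2] = 5 * (2) = 10
  (5U)[1][0] = 5 * (0) = 0
  (5U)[1][1] = 5 * (2) = 10
  (5U)[1][2] = 5 * (9) = 45
  (5U)[2][0] = 5 * (-2) = -10
  (5U)[2][1] = 5 * (-3) = -15
  (5U)[2][2] = 5 * (-2) = -10
5U =
[       25        40        10 ]
[        0        10        45 ]
[      -10       -15       -10 ]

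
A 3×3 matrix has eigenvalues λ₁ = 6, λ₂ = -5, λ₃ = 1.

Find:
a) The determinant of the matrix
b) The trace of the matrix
det = -30, trace = 2

Two standard eigenvalue identities:
- det(A) equals the product of the eigenvalues (counted with multiplicity).
- trace(A) equals the sum of the eigenvalues.
det(A) = (6)*(-5)*(1) = -30.
trace(A) = 6 - 5 + 1 = 2.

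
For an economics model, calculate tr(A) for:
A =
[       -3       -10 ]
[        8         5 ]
tr(A) = -3 + 5 = 2

The trace of a square matrix is the sum of its diagonal entries.
Diagonal entries of A: A[0][0] = -3, A[1][1] = 5.
tr(A) = -3 + 5 = 2.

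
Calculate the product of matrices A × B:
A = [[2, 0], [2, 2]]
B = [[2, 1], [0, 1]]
[[4, 2], [4, 4]]

Matrix multiplication:
C[0][0] = 2×2 + 0×0 = 4
C[0][1] = 2×1 + 0×1 = 2
C[1][0] = 2×2 + 2×0 = 4
C[1][1] = 2×1 + 2×1 = 4
Result: [[4, 2], [4, 4]]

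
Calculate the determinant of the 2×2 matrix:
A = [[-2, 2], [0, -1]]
2

For A = [[a, b], [c, d]], det(A) = a*d - b*c.
det(A) = (-2)*(-1) - (2)*(0) = 2 - 0 = 2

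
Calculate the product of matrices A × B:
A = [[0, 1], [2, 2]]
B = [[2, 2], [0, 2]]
[[0, 2], [4, 8]]

Matrix multiplication:
C[0][0] = 0×2 + 1×0 = 0
C[0][1] = 0×2 + 1×2 = 2
C[1][0] = 2×2 + 2×0 = 4
C[1][1] = 2×2 + 2×2 = 8
Result: [[0, 2], [4, 8]]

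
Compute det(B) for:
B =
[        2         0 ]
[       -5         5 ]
det(B) = 10

For a 2×2 matrix [[a, b], [c, d]], det = a*d - b*c.
det(B) = (2)*(5) - (0)*(-5) = 10 - 0 = 10.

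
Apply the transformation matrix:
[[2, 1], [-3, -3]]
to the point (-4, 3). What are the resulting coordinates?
(-5, 3)

Matrix multiplication:
[[2, 1], [-3, -3]] × [-4, 3]ᵀ
= [2×-4 + 1×3, -3×-4 + -3×3]ᵀ
= [-5.0000, 3.0000]ᵀ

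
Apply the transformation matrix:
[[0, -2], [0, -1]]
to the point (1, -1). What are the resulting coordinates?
(2, 1)

Matrix multiplication:
[[0, -2], [0, -1]] × [1, -1]ᵀ
= [0×1 + -2×-1, 0×1 + -1×-1]ᵀ
= [2.0000, 1.0000]ᵀ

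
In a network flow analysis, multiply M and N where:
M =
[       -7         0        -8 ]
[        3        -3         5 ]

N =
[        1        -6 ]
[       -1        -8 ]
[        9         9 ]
MN =
[      -79       -30 ]
[       51        51 ]

Matrix multiplication: (MN)[i][j] = sum over k of M[i][k] * N[k][j].
  (MN)[0][0] = (-7)*(1) + (0)*(-1) + (-8)*(9) = -79
  (MN)[0][1] = (-7)*(-6) + (0)*(-8) + (-8)*(9) = -30
  (MN)[1][0] = (3)*(1) + (-3)*(-1) + (5)*(9) = 51
  (MN)[1][1] = (3)*(-6) + (-3)*(-8) + (5)*(9) = 51
MN =
[      -79       -30 ]
[       51        51 ]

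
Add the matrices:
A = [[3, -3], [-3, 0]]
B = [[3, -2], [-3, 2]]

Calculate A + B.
[[6, -5], [-6, 2]]

Add corresponding elements:
(3)+(3)=6
(-3)+(-2)=-5
(-3)+(-3)=-6
(0)+(2)=2
A + B = [[6, -5], [-6, 2]]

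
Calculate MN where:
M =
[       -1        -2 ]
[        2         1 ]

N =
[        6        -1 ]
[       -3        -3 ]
MN =
[        0         7 ]
[        9        -5 ]

Matrix multiplication: (MN)[i][j] = sum over k of M[i][k] * N[k][j].
  (MN)[0][0] = (-1)*(6) + (-2)*(-3) = 0
  (MN)[0][1] = (-1)*(-1) + (-2)*(-3) = 7
  (MN)[1][0] = (2)*(6) + (1)*(-3) = 9
  (MN)[1][1] = (2)*(-1) + (1)*(-3) = -5
MN =
[        0         7 ]
[        9        -5 ]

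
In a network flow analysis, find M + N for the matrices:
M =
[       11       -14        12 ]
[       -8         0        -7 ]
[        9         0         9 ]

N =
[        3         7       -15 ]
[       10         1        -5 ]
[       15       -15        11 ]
M + N =
[       14        -7        -3 ]
[        2         1       -12 ]
[       24       -15        20 ]

Matrix addition is elementwise: (M+N)[i][j] = M[i][j] + N[i][j].
  (M+N)[0][0] = (11) + (3) = 14
  (M+N)[0][1] = (-14) + (7) = -7
  (M+N)[0][2] = (12) + (-15) = -3
  (M+N)[1][0] = (-8) + (10) = 2
  (M+N)[1][1] = (0) + (1) = 1
  (M+N)[1][2] = (-7) + (-5) = -12
  (M+N)[2][0] = (9) + (15) = 24
  (M+N)[2][1] = (0) + (-15) = -15
  (M+N)[2][2] = (9) + (11) = 20
M + N =
[       14        -7        -3 ]
[        2         1       -12 ]
[       24       -15        20 ]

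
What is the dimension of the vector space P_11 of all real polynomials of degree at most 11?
Dimension = 12

A polynomial of degree at most 11 can be written as a₀ + a₁x + a₂x² + … + a_11x^11, with 12 free coefficients a₀, …, a_11.
The set {1, x, x², …, x^11} is a basis: it spans P_11 (every such polynomial is a linear combination of these) and is linearly independent (a polynomial is zero iff all its coefficients are zero).
Therefore dim(P_11) = 11 + 1 = 12.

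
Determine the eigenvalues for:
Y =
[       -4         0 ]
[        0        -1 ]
λ = -4, -1

Solve det(Y - λI) = 0. For a 2×2 matrix the characteristic equation is λ² - (trace)λ + det = 0.
trace(Y) = a + d = -4 - 1 = -5.
det(Y) = a*d - b*c = (-4)*(-1) - (0)*(0) = 4 - 0 = 4.
Characteristic equation: λ² - (-5)λ + (4) = 0.
Discriminant = (-5)² - 4*(4) = 25 - 16 = 9.
λ = (-5 ± √9) / 2 = (-5 ± 3) / 2 = -4, -1.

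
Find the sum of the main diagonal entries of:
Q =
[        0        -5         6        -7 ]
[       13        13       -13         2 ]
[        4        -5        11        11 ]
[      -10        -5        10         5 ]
tr(Q) = 0 + 13 + 11 + 5 = 29

The trace of a square matrix is the sum of its diagonal entries.
Diagonal entries of Q: Q[0][0] = 0, Q[1][1] = 13, Q[2][2] = 11, Q[3][3] = 5.
tr(Q) = 0 + 13 + 11 + 5 = 29.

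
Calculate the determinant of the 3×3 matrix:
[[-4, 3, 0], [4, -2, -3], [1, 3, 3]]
-57

Expansion along first row:
det = -4·det([[-2,-3],[3,3]]) - 3·det([[4,-3],[1,3]]) + 0·det([[4,-2],[1,3]])
    = -4·(-2·3 - -3·3) - 3·(4·3 - -3·1) + 0·(4·3 - -2·1)
    = -4·3 - 3·15 + 0·14
    = -12 + -45 + 0 = -57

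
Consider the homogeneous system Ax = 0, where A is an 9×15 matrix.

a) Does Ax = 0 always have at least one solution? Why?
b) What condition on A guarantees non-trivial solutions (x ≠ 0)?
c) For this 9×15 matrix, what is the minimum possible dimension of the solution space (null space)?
a) Yes, x = 0 is always a solution. b) When A has linearly dependent columns (rank < n). c) Minimum nullity = 6.

a) x = 0 satisfies A·0 = 0, so the zero vector is always a solution.
b) Non-trivial solutions exist iff the columns of A are linearly dependent, equivalently rank(A) < n (the number of columns).
c) By rank-nullity, rank(A) + nullity(A) = n = 15. Since A has only 9 rows, rank(A) ≤ 9, so nullity(A) ≥ 15 - 9 = 6.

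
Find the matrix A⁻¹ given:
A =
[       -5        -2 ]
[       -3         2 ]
det(A) = -16
A⁻¹ =
[     -1/8      -1/8 ]
[    -3/16      5/16 ]

For a 2×2 matrix A = [[a, b], [c, d]] with det(A) ≠ 0, A⁻¹ = (1/det(A)) * [[d, -b], [-c, a]].
det(A) = (-5)*(2) - (-2)*(-3) = -10 - 6 = -16.
A⁻¹ = (1/-16) * [[2, 2], [3, -5]].
Dividing each entry by -16 and reducing:
A⁻¹ =
[     -1/8      -1/8 ]
[    -3/16      5/16 ]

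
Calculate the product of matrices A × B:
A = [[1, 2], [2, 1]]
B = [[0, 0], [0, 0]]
[[0, 0], [0, 0]]

Matrix multiplication:
C[0][0] = 1×0 + 2×0 = 0
C[0][1] = 1×0 + 2×0 = 0
C[1][0] = 2×0 + 1×0 = 0
C[1][1] = 2×0 + 1×0 = 0
Result: [[0, 0], [0, 0]]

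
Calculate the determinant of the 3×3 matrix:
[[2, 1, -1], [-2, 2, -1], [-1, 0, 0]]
-1

Expansion along first row:
det = 2·det([[2,-1],[0,0]]) - 1·det([[-2,-1],[-1,0]]) + -1·det([[-2,2],[-1,0]])
    = 2·(2·0 - -1·0) - 1·(-2·0 - -1·-1) + -1·(-2·0 - 2·-1)
    = 2·0 - 1·-1 + -1·2
    = 0 + 1 + -2 = -1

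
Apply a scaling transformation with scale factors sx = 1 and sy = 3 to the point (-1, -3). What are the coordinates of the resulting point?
(-1, -9)

Scaling matrix:
[[1, 0], [0, 3]]
Result: (-1 × 1, -3 × 3) = (-1, -9)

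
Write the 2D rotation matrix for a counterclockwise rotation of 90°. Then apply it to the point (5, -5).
R = [[0, -1], [1, 0]]; R·(5, -5) = (5, 5)

Rotation matrix formula: R(θ) = [[cos θ, -sin θ], [sin θ, cos θ]]
For θ = 90°:
cos(90°) = 0
sin(90°) = 1
R = [[0, -1], [1, 0]]
Apply to (5, -5): [0·5 + (-1)·-5, 1·5 + 0·-5] = (5, 5)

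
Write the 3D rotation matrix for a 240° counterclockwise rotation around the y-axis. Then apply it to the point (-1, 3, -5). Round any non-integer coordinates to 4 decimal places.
R = [[-1/2, 0, -√3/2], [0, 1, 0], [√3/2, 0, -1/2]]; R·(-1, 3, -5) = (4.8301, 3.0000, 1.6340)

Rotation matrix for 240° around y-axis:
cos(240°) = -1/2, sin(240°) = -√3/2
R = [[-1/2, 0, -√3/2], [0, 1, 0], [√3/2, 0, -1/2]]
Apply to (-1, 3, -5): R·[-1, 3, -5]ᵀ = (4.8301, 3.0000, 1.6340)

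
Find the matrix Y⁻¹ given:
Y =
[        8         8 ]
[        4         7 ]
det(Y) = 24
Y⁻¹ =
[     7/24      -1/3 ]
[     -1/6       1/3 ]

For a 2×2 matrix Y = [[a, b], [c, d]] with det(Y) ≠ 0, Y⁻¹ = (1/det(Y)) * [[d, -b], [-c, a]].
det(Y) = (8)*(7) - (8)*(4) = 56 - 32 = 24.
Y⁻¹ = (1/24) * [[7, -8], [-4, 8]].
Dividing each entry by 24 and reducing:
Y⁻¹ =
[     7/24      -1/3 ]
[     -1/6       1/3 ]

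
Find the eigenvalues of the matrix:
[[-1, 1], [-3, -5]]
λ = -4 and λ = -2

Characteristic equation: det(A - λI) = 0
λ² - (trace)λ + (det) = 0
λ² - (-6)λ + (8) = 0
λ² + 6λ + 8 = 0
Solving: λ = -4, -2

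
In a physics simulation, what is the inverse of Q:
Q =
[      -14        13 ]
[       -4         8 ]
det(Q) = -60
Q⁻¹ =
[    -2/15     13/60 ]
[    -1/15      7/30 ]

For a 2×2 matrix Q = [[a, b], [c, d]] with det(Q) ≠ 0, Q⁻¹ = (1/det(Q)) * [[d, -b], [-c, a]].
det(Q) = (-14)*(8) - (13)*(-4) = -112 + 52 = -60.
Q⁻¹ = (1/-60) * [[8, -13], [4, -14]].
Dividing each entry by -60 and reducing:
Q⁻¹ =
[    -2/15     13/60 ]
[    -1/15      7/30 ]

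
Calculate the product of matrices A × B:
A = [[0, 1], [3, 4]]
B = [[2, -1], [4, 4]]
[[4, 4], [22, 13]]

Matrix multiplication:
C[0][0] = 0×2 + 1×4 = 4
C[0][1] = 0×-1 + 1×4 = 4
C[1][0] = 3×2 + 4×4 = 22
C[1][1] = 3×-1 + 4×4 = 13
Result: [[4, 4], [22, 13]]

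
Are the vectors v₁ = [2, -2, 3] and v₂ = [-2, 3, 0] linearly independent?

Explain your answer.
Yes, linearly independent

Two vectors are linearly dependent iff one is a scalar multiple of the other.
No single scalar k satisfies v₂ = k·v₁ (the ratios of corresponding entries disagree), so v₁ and v₂ are linearly independent.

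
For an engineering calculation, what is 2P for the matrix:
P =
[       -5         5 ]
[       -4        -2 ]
2P =
[      -10        10 ]
[       -8        -4 ]

Scalar multiplication is elementwise: (2P)[i][j] = 2 * P[i][j].
  (2P)[0][0] = 2 * (-5) = -10
  (2P)[0][1] = 2 * (5) = 10
  (2P)[1][0] = 2 * (-4) = -8
  (2P)[1][1] = 2 * (-2) = -4
2P =
[      -10        10 ]
[       -8        -4 ]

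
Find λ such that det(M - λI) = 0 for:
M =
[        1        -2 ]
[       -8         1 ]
λ = -3, 5

Solve det(M - λI) = 0. For a 2×2 matrix the characteristic equation is λ² - (trace)λ + det = 0.
trace(M) = a + d = 1 + 1 = 2.
det(M) = a*d - b*c = (1)*(1) - (-2)*(-8) = 1 - 16 = -15.
Characteristic equation: λ² - (2)λ + (-15) = 0.
Discriminant = (2)² - 4*(-15) = 4 + 60 = 64.
λ = (2 ± √64) / 2 = (2 ± 8) / 2 = -3, 5.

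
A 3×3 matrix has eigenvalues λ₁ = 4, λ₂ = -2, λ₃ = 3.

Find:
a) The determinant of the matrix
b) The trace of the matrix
det = -24, trace = 5

Two standard eigenvalue identities:
- det(A) equals the product of the eigenvalues (counted with multiplicity).
- trace(A) equals the sum of the eigenvalues.
det(A) = (4)*(-2)*(3) = -24.
trace(A) = 4 - 2 + 3 = 5.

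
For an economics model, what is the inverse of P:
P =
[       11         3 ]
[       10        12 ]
det(P) = 102
P⁻¹ =
[     2/17     -1/34 ]
[    -5/51    11/102 ]

For a 2×2 matrix P = [[a, b], [c, d]] with det(P) ≠ 0, P⁻¹ = (1/det(P)) * [[d, -b], [-c, a]].
det(P) = (11)*(12) - (3)*(10) = 132 - 30 = 102.
P⁻¹ = (1/102) * [[12, -3], [-10, 11]].
Dividing each entry by 102 and reducing:
P⁻¹ =
[     2/17     -1/34 ]
[    -5/51    11/102 ]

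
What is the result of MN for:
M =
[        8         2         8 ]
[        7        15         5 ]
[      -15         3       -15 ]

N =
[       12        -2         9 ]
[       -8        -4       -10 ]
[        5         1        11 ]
MN =
[      120       -16       140 ]
[      -11       -69       -32 ]
[     -279         3      -330 ]

Matrix multiplication: (MN)[i][j] = sum over k of M[i][k] * N[k][j].
  (MN)[0][0] = (8)*(12) + (2)*(-8) + (8)*(5) = 120
  (MN)[0][1] = (8)*(-2) + (2)*(-4) + (8)*(1) = -16
  (MN)[0][2] = (8)*(9) + (2)*(-10) + (8)*(11) = 140
  (MN)[1][0] = (7)*(12) + (15)*(-8) + (5)*(5) = -11
  (MN)[1][1] = (7)*(-2) + (15)*(-4) + (5)*(1) = -69
  (MN)[1][2] = (7)*(9) + (15)*(-10) + (5)*(11) = -32
  (MN)[2][0] = (-15)*(12) + (3)*(-8) + (-15)*(5) = -279
  (MN)[2][1] = (-15)*(-2) + (3)*(-4) + (-15)*(1) = 3
  (MN)[2][2] = (-15)*(9) + (3)*(-10) + (-15)*(11) = -330
MN =
[      120       -16       140 ]
[      -11       -69       -32 ]
[     -279         3      -330 ]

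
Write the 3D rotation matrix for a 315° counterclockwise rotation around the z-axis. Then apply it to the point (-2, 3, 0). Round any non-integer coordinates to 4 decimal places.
R = [[√2/2, √2/2, 0], [-√2/2, √2/2, 0], [0, 0, 1]]; R·(-2, 3, 0) = (0.7071, 3.5355, 0.0000)

Rotation matrix for 315° around z-axis:
cos(315°) = √2/2, sin(315°) = -√2/2
R = [[√2/2, √2/2, 0], [-√2/2, √2/2, 0], [0, 0, 1]]
Apply to (-2, 3, 0): R·[-2, 3, 0]ᵀ = (0.7071, 3.5355, 0.0000)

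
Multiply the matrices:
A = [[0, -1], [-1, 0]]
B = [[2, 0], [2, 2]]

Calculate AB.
[[-2, -2], [-2, 0]]

Each entry (i,j) of AB = sum over k of A[i][k]*B[k][j].
(AB)[0][0] = (0)*(2) + (-1)*(2) = -2
(AB)[0][1] = (0)*(0) + (-1)*(2) = -2
(AB)[1][0] = (-1)*(2) + (0)*(2) = -2
(AB)[1][1] = (-1)*(0) + (0)*(2) = 0
AB = [[-2, -2], [-2, 0]]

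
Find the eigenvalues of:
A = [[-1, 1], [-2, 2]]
λ = 0, 1

Solve det(A - λI) = 0. For a 2×2 matrix this is λ² - (trace)λ + det = 0.
trace(A) = -1 + 2 = 1.
det(A) = (-1)*(2) - (1)*(-2) = -2 + 2 = 0.
Characteristic equation: λ² - (1)λ + (0) = 0.
Discriminant: (1)² - 4*(0) = 1 - 0 = 1.
Roots: λ = (1 ± √1) / 2 = 0, 1.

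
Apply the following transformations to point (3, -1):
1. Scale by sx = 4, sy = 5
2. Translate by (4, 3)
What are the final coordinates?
(16, -2)

Step 1: Scale (3, -1) by (sx, sy) = (4, 5) → (12, -5)
Step 2: Translate by (4, 3) → (16, -2)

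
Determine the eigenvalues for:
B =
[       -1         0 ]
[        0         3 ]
λ = -1, 3

Solve det(B - λI) = 0. For a 2×2 matrix the characteristic equation is λ² - (trace)λ + det = 0.
trace(B) = a + d = -1 + 3 = 2.
det(B) = a*d - b*c = (-1)*(3) - (0)*(0) = -3 - 0 = -3.
Characteristic equation: λ² - (2)λ + (-3) = 0.
Discriminant = (2)² - 4*(-3) = 4 + 12 = 16.
λ = (2 ± √16) / 2 = (2 ± 4) / 2 = -1, 3.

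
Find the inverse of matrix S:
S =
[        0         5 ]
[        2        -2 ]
det(S) = -10
S⁻¹ =
[      1/5       1/2 ]
[      1/5         0 ]

For a 2×2 matrix S = [[a, b], [c, d]] with det(S) ≠ 0, S⁻¹ = (1/det(S)) * [[d, -b], [-c, a]].
det(S) = (0)*(-2) - (5)*(2) = 0 - 10 = -10.
S⁻¹ = (1/-10) * [[-2, -5], [-2, 0]].
Dividing each entry by -10 and reducing:
S⁻¹ =
[      1/5       1/2 ]
[      1/5         0 ]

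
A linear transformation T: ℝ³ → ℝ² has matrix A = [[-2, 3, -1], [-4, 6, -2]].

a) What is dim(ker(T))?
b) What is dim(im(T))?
dim(ker) = 2, dim(im) = 1

Observe that row 2 = 2 × row 1 (so the rows are linearly dependent).
Thus rank(A) = 1 (only one linearly independent row).
dim(im(T)) = rank(A) = 1.
By the rank-nullity theorem applied to T: ℝ³ → ℝ², rank(A) + nullity(A) = 3 (the domain dimension), so dim(ker(T)) = 3 - 1 = 2.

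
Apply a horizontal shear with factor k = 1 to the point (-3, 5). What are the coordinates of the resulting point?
(2, 5)

Shear matrix for horizontal shear with factor k = 1:
[[1, 1], [0, 1]]
Result: (-3, 5) → (2, 5)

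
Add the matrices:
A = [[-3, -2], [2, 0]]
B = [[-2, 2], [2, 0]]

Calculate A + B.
[[-5, 0], [4, 0]]

Add corresponding elements:
(-3)+(-2)=-5
(-2)+(2)=0
(2)+(2)=4
(0)+(0)=0
A + B = [[-5, 0], [4, 0]]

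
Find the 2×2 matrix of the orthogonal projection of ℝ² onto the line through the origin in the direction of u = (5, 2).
[[25/29, 10/29], [10/29, 4/29]]

The orthogonal projection onto the line spanned by a nonzero vector u = (a, b) has matrix P = (u uᵀ) / (uᵀ u) = (1/(a² + b²)) · [[a², ab], [ab, b²]].
Here u = (5, 2), so a² + b² = 25 + 4 = 29.
P = (1/29) · [[25, 10], [10, 4]] = [[25/29, 10/29], [10/29, 4/29]].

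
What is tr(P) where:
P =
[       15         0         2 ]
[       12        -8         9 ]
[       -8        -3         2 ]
tr(P) = 15 - 8 + 2 = 9

The trace of a square matrix is the sum of its diagonal entries.
Diagonal entries of P: P[0][0] = 15, P[1][1] = -8, P[2][2] = 2.
tr(P) = 15 - 8 + 2 = 9.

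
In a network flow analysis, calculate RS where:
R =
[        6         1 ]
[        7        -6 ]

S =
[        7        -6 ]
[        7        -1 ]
RS =
[       49       -37 ]
[        7       -36 ]

Matrix multiplication: (RS)[i][j] = sum over k of R[i][k] * S[k][j].
  (RS)[0][0] = (6)*(7) + (1)*(7) = 49
  (RS)[0][1] = (6)*(-6) + (1)*(-1) = -37
  (RS)[1][0] = (7)*(7) + (-6)*(7) = 7
  (RS)[1][1] = (7)*(-6) + (-6)*(-1) = -36
RS =
[       49       -37 ]
[        7       -36 ]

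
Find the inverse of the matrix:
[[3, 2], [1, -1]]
[[1/5, 2/5], [1/5, -3/5]]

For [[a,b],[c,d]], inverse = (1/det)·[[d,-b],[-c,a]]
det = 3·-1 - 2·1 = -5
Inverse = (1/-5)·[[-1, -2], [-1, 3]]
        = [[1/5, 2/5], [1/5, -3/5]]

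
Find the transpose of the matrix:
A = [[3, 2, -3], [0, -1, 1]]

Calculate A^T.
[[3, 0], [2, -1], [-3, 1]]

The transpose sends entry (i,j) to (j,i); rows become columns.
Row 0 of A: [3, 2, -3] -> column 0 of A^T.
Row 1 of A: [0, -1, 1] -> column 1 of A^T.
A^T = [[3, 0], [2, -1], [-3, 1]]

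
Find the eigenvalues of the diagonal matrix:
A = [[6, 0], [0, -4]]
λ₁ = 6, λ₂ = -4

The characteristic polynomial of A is det(A - λI) = (6 - λ)(-4 - λ) = 0.
The roots are λ = 6 and λ = -4, so the eigenvalues are the diagonal entries.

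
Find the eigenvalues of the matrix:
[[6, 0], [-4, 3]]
λ = 3 and λ = 6

Characteristic equation: det(A - λI) = 0
λ² - (trace)λ + (det) = 0
λ² - (9)λ + (18) = 0
λ² - 9λ + 18 = 0
Solving: λ = 3, 6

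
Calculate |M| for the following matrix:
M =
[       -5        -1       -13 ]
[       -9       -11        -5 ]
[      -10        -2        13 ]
det(M) = 1794

Expand along row 0 (cofactor expansion): det(M) = a*(e*i - f*h) - b*(d*i - f*g) + c*(d*h - e*g), where the 3×3 is [[a, b, c], [d, e, f], [g, h, i]].
Minor M_00 = (-11)*(13) - (-5)*(-2) = -143 - 10 = -153.
Minor M_01 = (-9)*(13) - (-5)*(-10) = -117 - 50 = -167.
Minor M_02 = (-9)*(-2) - (-11)*(-10) = 18 - 110 = -92.
det(M) = (-5)*(-153) - (-1)*(-167) + (-13)*(-92) = 765 - 167 + 1196 = 1794.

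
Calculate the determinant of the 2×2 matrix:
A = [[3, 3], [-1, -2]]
-3

For A = [[a, b], [c, d]], det(A) = a*d - b*c.
det(A) = (3)*(-2) - (3)*(-1) = -6 - -3 = -3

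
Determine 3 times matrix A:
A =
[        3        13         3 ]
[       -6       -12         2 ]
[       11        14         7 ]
3A =
[        9        39         9 ]
[      -18       -36         6 ]
[       33        42        21 ]

Scalar multiplication is elementwise: (3A)[i][j] = 3 * A[i][j].
  (3A)[0][0] = 3 * (3) = 9
  (3A)[0][1] = 3 * (13) = 39
  (3A)[0][2] = 3 * (3) = 9
  (3A)[1][0] = 3 * (-6) = -18
  (3A)[1][1] = 3 * (-12) = -36
  (3A)[1][2] = 3 * (2) = 6
  (3A)[2][0] = 3 * (11) = 33
  (3A)[2][1] = 3 * (14) = 42
  (3A)[2][2] = 3 * (7) = 21
3A =
[        9        39         9 ]
[      -18       -36         6 ]
[       33        42        21 ]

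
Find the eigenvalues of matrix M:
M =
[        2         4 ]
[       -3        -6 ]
λ = -4, 0

Solve det(M - λI) = 0. For a 2×2 matrix the characteristic equation is λ² - (trace)λ + det = 0.
trace(M) = a + d = 2 - 6 = -4.
det(M) = a*d - b*c = (2)*(-6) - (4)*(-3) = -12 + 12 = 0.
Characteristic equation: λ² - (-4)λ + (0) = 0.
Discriminant = (-4)² - 4*(0) = 16 - 0 = 16.
λ = (-4 ± √16) / 2 = (-4 ± 4) / 2 = -4, 0.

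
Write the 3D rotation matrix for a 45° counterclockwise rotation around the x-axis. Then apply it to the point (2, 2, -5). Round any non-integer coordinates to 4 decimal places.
R = [[1, 0, 0], [0, √2/2, -√2/2], [0, √2/2, √2/2]]; R·(2, 2, -5) = (2.0000, 4.9497, -2.1213)

Rotation matrix for 45° around x-axis:
cos(45°) = √2/2, sin(45°) = √2/2
R = [[1, 0, 0], [0, √2/2, -√2/2], [0, √2/2, √2/2]]
Apply to (2, 2, -5): R·[2, 2, -5]ᵀ = (2.0000, 4.9497, -2.1213)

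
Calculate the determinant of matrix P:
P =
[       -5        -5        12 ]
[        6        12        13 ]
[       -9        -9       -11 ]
det(P) = 978

Expand along row 0 (cofactor expansion): det(P) = a*(e*i - f*h) - b*(d*i - f*g) + c*(d*h - e*g), where the 3×3 is [[a, b, c], [d, e, f], [g, h, i]].
Minor M_00 = (12)*(-11) - (13)*(-9) = -132 + 117 = -15.
Minor M_01 = (6)*(-11) - (13)*(-9) = -66 + 117 = 51.
Minor M_02 = (6)*(-9) - (12)*(-9) = -54 + 108 = 54.
det(P) = (-5)*(-15) - (-5)*(51) + (12)*(54) = 75 + 255 + 648 = 978.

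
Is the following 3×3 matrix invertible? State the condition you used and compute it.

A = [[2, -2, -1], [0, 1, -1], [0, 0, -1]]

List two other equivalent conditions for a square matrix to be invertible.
Yes, invertible; det(A) = -2 ≠ 0. Equivalent conditions: rank(A) = 3; Ax = 0 has only the trivial solution; 0 is not an eigenvalue; the columns of A are linearly independent.

To check invertibility, compute det(A).
The given matrix is triangular, so det(A) equals the product of its diagonal entries = -2 ≠ 0.
Since det(A) ≠ 0, A is invertible.
Equivalent conditions for a square matrix A to be invertible:
- rank(A) = 3 (full rank).
- The homogeneous system Ax = 0 has only the trivial solution x = 0.
- 0 is not an eigenvalue of A.
- The columns (equivalently rows) of A are linearly independent.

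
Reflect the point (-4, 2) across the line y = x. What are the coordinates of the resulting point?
(2, -4)

Reflection across line y = x: (-4, 2) → (2, -4)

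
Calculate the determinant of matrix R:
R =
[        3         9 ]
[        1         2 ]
det(R) = -3

For a 2×2 matrix [[a, b], [c, d]], det = a*d - b*c.
det(R) = (3)*(2) - (9)*(1) = 6 - 9 = -3.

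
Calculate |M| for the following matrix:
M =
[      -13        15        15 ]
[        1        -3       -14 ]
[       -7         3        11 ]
det(M) = 918

Expand along row 0 (cofactor expansion): det(M) = a*(e*i - f*h) - b*(d*i - f*g) + c*(d*h - e*g), where the 3×3 is [[a, b, c], [d, e, f], [g, h, i]].
Minor M_00 = (-3)*(11) - (-14)*(3) = -33 + 42 = 9.
Minor M_01 = (1)*(11) - (-14)*(-7) = 11 - 98 = -87.
Minor M_02 = (1)*(3) - (-3)*(-7) = 3 - 21 = -18.
det(M) = (-13)*(9) - (15)*(-87) + (15)*(-18) = -117 + 1305 - 270 = 918.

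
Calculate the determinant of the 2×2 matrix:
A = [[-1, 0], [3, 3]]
-3

For A = [[a, b], [c, d]], det(A) = a*d - b*c.
det(A) = (-1)*(3) - (0)*(3) = -3 - 0 = -3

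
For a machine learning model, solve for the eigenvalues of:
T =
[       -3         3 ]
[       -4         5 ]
λ = -1, 3

Solve det(T - λI) = 0. For a 2×2 matrix the characteristic equation is λ² - (trace)λ + det = 0.
trace(T) = a + d = -3 + 5 = 2.
det(T) = a*d - b*c = (-3)*(5) - (3)*(-4) = -15 + 12 = -3.
Characteristic equation: λ² - (2)λ + (-3) = 0.
Discriminant = (2)² - 4*(-3) = 4 + 12 = 16.
λ = (2 ± √16) / 2 = (2 ± 4) / 2 = -1, 3.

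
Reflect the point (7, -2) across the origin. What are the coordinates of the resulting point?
(-7, 2)

Reflection across origin: (7, -2) → (-7, 2)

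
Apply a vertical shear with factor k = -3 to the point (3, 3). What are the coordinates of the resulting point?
(3, -6)

Shear matrix for vertical shear with factor k = -3:
[[1, 0], [-3, 1]]
Result: (3, 3) → (3, -6)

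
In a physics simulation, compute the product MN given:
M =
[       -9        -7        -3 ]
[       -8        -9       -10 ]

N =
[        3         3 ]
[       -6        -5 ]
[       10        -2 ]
MN =
[      -15        14 ]
[      -70        41 ]

Matrix multiplication: (MN)[i][j] = sum over k of M[i][k] * N[k][j].
  (MN)[0][0] = (-9)*(3) + (-7)*(-6) + (-3)*(10) = -15
  (MN)[0][1] = (-9)*(3) + (-7)*(-5) + (-3)*(-2) = 14
  (MN)[1][0] = (-8)*(3) + (-9)*(-6) + (-10)*(10) = -70
  (MN)[1][1] = (-8)*(3) + (-9)*(-5) + (-10)*(-2) = 41
MN =
[      -15        14 ]
[      -70        41 ]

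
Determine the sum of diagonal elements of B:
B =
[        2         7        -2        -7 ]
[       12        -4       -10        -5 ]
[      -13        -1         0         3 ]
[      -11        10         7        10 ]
tr(B) = 2 - 4 + 0 + 10 = 8

The trace of a square matrix is the sum of its diagonal entries.
Diagonal entries of B: B[0][0] = 2, B[1][1] = -4, B[2][2] = 0, B[3][3] = 10.
tr(B) = 2 - 4 + 0 + 10 = 8.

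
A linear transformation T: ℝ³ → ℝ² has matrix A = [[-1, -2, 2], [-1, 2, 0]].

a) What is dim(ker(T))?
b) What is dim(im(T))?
dim(ker) = 1, dim(im) = 2

The two rows are not scalar multiples of one another (no single k satisfies row 2 = k × row 1), so they are linearly independent.
Thus rank(A) = 2.
dim(im(T)) = rank(A) = 2.
By the rank-nullity theorem applied to T: ℝ³ → ℝ², rank(A) + nullity(A) = 3 (the domain dimension), so dim(ker(T)) = 3 - 2 = 1.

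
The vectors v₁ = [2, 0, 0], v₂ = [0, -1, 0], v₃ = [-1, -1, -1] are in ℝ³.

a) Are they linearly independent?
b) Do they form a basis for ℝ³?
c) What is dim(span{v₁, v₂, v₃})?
Yes independent, yes basis, dim = 3

Stack v₁, v₂, v₃ as rows of a 3×3 matrix.
[[2, 0, 0]; [0, -1, 0]; [-1, -1, -1]] is already lower triangular with nonzero diagonal entries (2, -1, -1), so its determinant is the product of the diagonal entries, det = (2)·(-1)·(-1) = 2 ≠ 0, and the rows are linearly independent.
Three linearly independent vectors in ℝ³ form a basis for ℝ³, so dim(span{v₁,v₂,v₃}) = 3.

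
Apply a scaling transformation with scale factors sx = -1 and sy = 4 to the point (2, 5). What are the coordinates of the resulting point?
(-2, 20)

Scaling matrix:
[[-1, 0], [0, 4]]
Result: (2 × -1, 5 × 4) = (-2, 20)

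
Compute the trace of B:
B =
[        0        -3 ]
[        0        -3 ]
tr(B) = 0 - 3 = -3

The trace of a square matrix is the sum of its diagonal entries.
Diagonal entries of B: B[0][0] = 0, B[1][1] = -3.
tr(B) = 0 - 3 = -3.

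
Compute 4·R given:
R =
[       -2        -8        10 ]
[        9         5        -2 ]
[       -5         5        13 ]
4R =
[       -8       -32        40 ]
[       36        20        -8 ]
[      -20        20        52 ]

Scalar multiplication is elementwise: (4R)[i][j] = 4 * R[i][j].
  (4R)[0][0] = 4 * (-2) = -8
  (4R)[0][1] = 4 * (-8) = -32
  (4R)[0][2] = 4 * (10) = 40
  (4R)[1][0] = 4 * (9) = 36
  (4R)[1][1] = 4 * (5) = 20
  (4R)[1][2] = 4 * (-2) = -8
  (4R)[2][0] = 4 * (-5) = -20
  (4R)[2][1] = 4 * (5) = 20
  (4R)[2][2] = 4 * (13) = 52
4R =
[       -8       -32        40 ]
[       36        20        -8 ]
[      -20        20        52 ]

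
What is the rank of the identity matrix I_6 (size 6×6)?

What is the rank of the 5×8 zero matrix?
rank(I_6) = 6, rank(0) = 0

The identity I_6 has 6 columns that are the standard basis vectors e_1, …, e_6. These are linearly independent, so all 6 columns are pivots and rank(I_6) = 6.
The 5×8 zero matrix has every entry zero, so every row is the zero row and there are no pivots; rank(0) = 0.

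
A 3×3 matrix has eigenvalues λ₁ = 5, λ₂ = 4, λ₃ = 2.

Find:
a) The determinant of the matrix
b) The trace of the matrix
det = 40, trace = 11

Two standard eigenvalue identities:
- det(A) equals the product of the eigenvalues (counted with multiplicity).
- trace(A) equals the sum of the eigenvalues.
det(A) = (5)*(4)*(2) = 40.
trace(A) = 5 + 4 + 2 = 11.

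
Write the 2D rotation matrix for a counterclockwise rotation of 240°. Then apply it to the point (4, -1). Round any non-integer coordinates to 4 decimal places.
R = [[-1/2, √3/2], [-√3/2, -1/2]]; R·(4, -1) = (-2.8660, -2.9641)

Rotation matrix formula: R(θ) = [[cos θ, -sin θ], [sin θ, cos θ]]
For θ = 240°:
cos(240°) = -1/2
sin(240°) = -√3/2
R = [[-1/2, √3/2], [-√3/2, -1/2]]
Apply to (4, -1): [-1/2·4 + (√3/2)·-1, -√3/2·4 + -1/2·-1] = (-2.8660, -2.9641)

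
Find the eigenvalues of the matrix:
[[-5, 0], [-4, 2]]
λ = -5 and λ = 2

Characteristic equation: det(A - λI) = 0
λ² - (trace)λ + (det) = 0
λ² - (-3)λ + (-10) = 0
λ² + 3λ - 10 = 0
Solving: λ = -5, 2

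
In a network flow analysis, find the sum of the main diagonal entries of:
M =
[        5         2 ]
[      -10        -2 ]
tr(M) = 5 - 2 = 3

The trace of a square matrix is the sum of its diagonal entries.
Diagonal entries of M: M[0][0] = 5, M[1][1] = -2.
tr(M) = 5 - 2 = 3.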